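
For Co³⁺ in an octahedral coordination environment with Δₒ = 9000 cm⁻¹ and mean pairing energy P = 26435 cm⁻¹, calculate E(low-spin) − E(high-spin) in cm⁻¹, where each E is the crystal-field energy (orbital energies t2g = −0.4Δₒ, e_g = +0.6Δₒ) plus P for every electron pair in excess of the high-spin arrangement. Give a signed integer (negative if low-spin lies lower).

Co is in group 9, so Co³⁺ is d⁶ (9 − 3 = 6).
In the high-spin limit (t2g^4 e_g^2) the orbital term is -0.4Δₒ = -3600 cm⁻¹, with no excess pairing.
For low-spin the configuration is t2g^6 e_g^0: orbital energy -2.4 × 9000 = -21600 cm⁻¹, and 2 additional pairs relative to high-spin add 52870 cm⁻¹, giving 31270 cm⁻¹.
The difference is 31270 − (-3600) = 34870 cm⁻¹, so high-spin lies lower.

34870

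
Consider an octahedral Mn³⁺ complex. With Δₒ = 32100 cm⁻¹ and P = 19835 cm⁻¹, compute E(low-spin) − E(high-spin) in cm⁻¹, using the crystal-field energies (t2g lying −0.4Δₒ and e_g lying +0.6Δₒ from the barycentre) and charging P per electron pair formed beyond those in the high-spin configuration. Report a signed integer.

Group 7 minus oxidation state +3 gives a d⁴ configuration for Mn³⁺.
In the high-spin limit (t2g^3 e_g^1) the orbital term is -0.6Δₒ = -19260 cm⁻¹, with no excess pairing.
For low-spin the configuration is t2g^4 e_g^0: orbital energy -1.6 × 32100 = -51360 cm⁻¹, and 1 additional pair relative to high-spin adds 19835 cm⁻¹, giving -31525 cm⁻¹.
E(LS) − E(HS) = -31525 − (-19260) = -12265 cm⁻¹.

-12265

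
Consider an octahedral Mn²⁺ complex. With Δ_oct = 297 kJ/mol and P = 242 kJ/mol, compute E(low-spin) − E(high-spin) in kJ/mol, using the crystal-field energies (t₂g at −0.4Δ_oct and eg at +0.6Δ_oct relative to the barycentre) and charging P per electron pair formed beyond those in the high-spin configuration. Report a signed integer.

-110

Group 7 minus oxidation state +2 gives a d⁵ configuration for Mn²⁺.
In the high-spin limit (t₂g³ eg²) the orbital term is 0.0Δ_oct = 0 kJ/mol, with no excess pairing.
For low-spin the configuration is t₂g⁵ eg⁰: orbital energy -2.0 × 297 = -594 kJ/mol, and 2 additional pairs relative to high-spin add 484 kJ/mol, giving -110 kJ/mol.
The difference is -110 − (0) = -110 kJ/mol, so low-spin lies lower.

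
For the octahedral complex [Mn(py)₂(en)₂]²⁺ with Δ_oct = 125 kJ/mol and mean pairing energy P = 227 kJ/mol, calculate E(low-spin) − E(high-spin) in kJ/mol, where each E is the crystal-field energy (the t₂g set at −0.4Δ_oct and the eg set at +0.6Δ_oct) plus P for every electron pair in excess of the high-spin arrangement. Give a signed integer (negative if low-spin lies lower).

204

Ligand charges: 2×(+0) from py and 2×(+0) from en sum to +0; with overall charge +2, Mn is +2.
Mn sits in group 7; removing 2 electrons leaves Mn²⁺ with 7 − 2 = 5 d electrons.
High-spin d⁵ fills as t₂g³ eg² with CFSE 3(−0.4) + 2(+0.6) = 0.0Δ_oct = 0 kJ/mol.
Low-spin t₂g⁵ eg⁰ gives -2.0Δ_oct = -250 kJ/mol, but forming 2 extra pairs costs 2P = 454 kJ/mol, so E(LS) = -250 + 454 = 204 kJ/mol.
Thus E(LS) − E(HS) = 204 kJ/mol.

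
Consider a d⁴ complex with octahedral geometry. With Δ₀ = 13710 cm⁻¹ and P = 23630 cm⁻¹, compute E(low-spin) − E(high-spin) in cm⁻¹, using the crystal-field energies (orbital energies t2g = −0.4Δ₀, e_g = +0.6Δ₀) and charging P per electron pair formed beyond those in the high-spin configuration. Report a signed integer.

9920

In the high-spin limit (t2g^3 e_g^1) the orbital term is -0.6Δ₀ = -8226 cm⁻¹, with no excess pairing.
For low-spin the configuration is t2g^4 e_g^0: orbital energy -1.6 × 13710 = -21936 cm⁻¹, and 1 additional pair relative to high-spin adds 23630 cm⁻¹, giving 1694 cm⁻¹.
E(LS) − E(HS) = 1694 − (-8226) = 9920 cm⁻¹.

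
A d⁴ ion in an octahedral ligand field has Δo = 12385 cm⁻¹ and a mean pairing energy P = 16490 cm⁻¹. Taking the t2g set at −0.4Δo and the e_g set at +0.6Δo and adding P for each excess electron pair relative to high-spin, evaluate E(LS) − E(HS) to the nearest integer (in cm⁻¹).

High-spin: t2g^3 e_g^1, CFSE = -0.6Δo = -7431 cm⁻¹.
Low-spin: t2g^4 e_g^0, orbital CFSE = -1.6Δo = -19816 cm⁻¹; plus 1 excess pair × P = +16490 cm⁻¹; total -3326 cm⁻¹.
The difference is -3326 − (-7431) = 4105 cm⁻¹, so high-spin lies lower.

4105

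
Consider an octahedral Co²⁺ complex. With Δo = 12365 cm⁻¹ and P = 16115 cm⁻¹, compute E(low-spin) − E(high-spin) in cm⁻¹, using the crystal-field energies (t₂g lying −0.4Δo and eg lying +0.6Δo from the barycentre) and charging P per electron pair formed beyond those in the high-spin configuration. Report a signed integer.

Co sits in group 9; removing 2 electrons leaves Co²⁺ with 9 − 2 = 7 d electrons.
High-spin d⁷ fills as t₂g⁵ eg² with CFSE 5(−0.4) + 2(+0.6) = -0.8Δo = -9892 cm⁻¹.
Low-spin: t₂g⁶ eg¹, orbital CFSE = -1.8Δo = -22257 cm⁻¹; plus 1 excess pair × P = +16115 cm⁻¹; total -6142 cm⁻¹.
The difference is -6142 − (-9892) = 3750 cm⁻¹, so high-spin lies lower.

3750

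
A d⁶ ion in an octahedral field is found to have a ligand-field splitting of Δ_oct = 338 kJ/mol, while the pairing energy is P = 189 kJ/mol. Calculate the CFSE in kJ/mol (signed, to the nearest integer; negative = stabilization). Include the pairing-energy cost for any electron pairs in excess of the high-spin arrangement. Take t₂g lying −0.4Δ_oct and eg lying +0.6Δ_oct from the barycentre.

Δ_oct > P, so pairing is preferred: the ground state is low-spin.
Filling d⁶ accordingly: t₂g⁶ eg⁰.
Orbital CFSE = -2.4Δ_oct = -2.4 × 338 = -811 kJ/mol.
Excess pairs vs high-spin: 3 − 1 = 2; pairing cost = +378 kJ/mol.
Net CFSE = -811 + 378 = -433 kJ/mol.

-433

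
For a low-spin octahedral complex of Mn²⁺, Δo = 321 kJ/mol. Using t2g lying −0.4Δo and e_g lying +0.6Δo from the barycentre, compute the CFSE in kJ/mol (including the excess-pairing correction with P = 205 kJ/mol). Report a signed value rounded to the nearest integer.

Group 7 minus oxidation state +2 gives a d⁵ configuration for Mn²⁺.
Electron filling gives t2g^5 e_g^0.
The orbital stabilization is -2.0Δo = -2.0 × 321 = -642 kJ/mol.
High-spin d⁵ would be t2g^3 e_g^2 with 0 pairs; low-spin has 2, so 2 excess pairs cost +2P = +410 kJ/mol.
Net CFSE = -642 + 410 = -232 kJ/mol.

-232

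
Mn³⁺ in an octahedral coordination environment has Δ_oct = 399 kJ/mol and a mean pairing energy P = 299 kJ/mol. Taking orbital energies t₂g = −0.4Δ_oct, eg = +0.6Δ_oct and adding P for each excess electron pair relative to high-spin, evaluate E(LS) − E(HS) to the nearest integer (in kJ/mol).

Group 7 minus oxidation state +3 gives a d⁴ configuration for Mn³⁺.
High-spin: t₂g³ eg¹, CFSE = -0.6Δ_oct = -239 kJ/mol.
Low-spin: t₂g⁴ eg⁰, orbital CFSE = -1.6Δ_oct = -638 kJ/mol; plus 1 excess pair × P = +299 kJ/mol; total -339 kJ/mol.
The difference is -339 − (-239) = -100 kJ/mol, so low-spin lies lower.

-100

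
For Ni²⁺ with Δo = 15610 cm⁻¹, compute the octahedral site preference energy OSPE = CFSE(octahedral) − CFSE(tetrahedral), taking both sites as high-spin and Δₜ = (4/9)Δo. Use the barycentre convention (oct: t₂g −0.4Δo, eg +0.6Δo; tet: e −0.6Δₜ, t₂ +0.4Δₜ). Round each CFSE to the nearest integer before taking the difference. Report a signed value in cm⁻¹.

-13182

Ni sits in group 10; removing 2 electrons leaves Ni²⁺ with 10 − 2 = 8 d electrons.
In an octahedral site d⁸ (HS) is t₂g⁶ eg², giving CFSE(oct) = -1.2Δo = -18732 cm⁻¹.
Tetrahedral: e⁴ t₂⁴, CFSE = 4(−0.6) + 4(+0.4) = -0.8Δₜ = -0.8 × (4/9) × 15610 = -5550 cm⁻¹.
Subtracting, OSPE = -18732 − (-5550) = -13182 cm⁻¹.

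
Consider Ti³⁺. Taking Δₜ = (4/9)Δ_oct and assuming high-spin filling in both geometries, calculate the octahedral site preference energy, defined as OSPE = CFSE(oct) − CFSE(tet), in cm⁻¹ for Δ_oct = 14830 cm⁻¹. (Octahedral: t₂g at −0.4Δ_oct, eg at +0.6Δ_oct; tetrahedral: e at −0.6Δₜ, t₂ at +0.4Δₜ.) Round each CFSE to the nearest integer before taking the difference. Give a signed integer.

-1977

Group 4 minus oxidation state +3 gives a d¹ configuration for Ti³⁺.
Octahedral (high-spin): t2g^1 e_g^0, CFSE = 1(−0.4) + 0(+0.6) = -0.4Δ_oct = -0.4 × 14830 = -5932 cm⁻¹.
Tetrahedral e^1 t2^0 gives -0.6Δₜ = -0.6 × (4/9) × 14830 = -3955 cm⁻¹.
Subtracting, OSPE = -5932 − (-3955) = -1977 cm⁻¹.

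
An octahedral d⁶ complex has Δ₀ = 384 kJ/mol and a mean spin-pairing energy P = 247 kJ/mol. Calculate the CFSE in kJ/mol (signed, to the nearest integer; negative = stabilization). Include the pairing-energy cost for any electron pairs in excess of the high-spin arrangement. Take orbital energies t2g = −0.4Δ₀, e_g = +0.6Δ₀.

-428

Since Δ₀ = 384 kJ/mol > P = 247 kJ/mol, the complex adopts the low-spin configuration.
Configuration: t2g^6 e_g^0.
Orbital CFSE = -2.4Δ₀ = -2.4 × 384 = -922 kJ/mol.
Excess pairs vs high-spin: 3 − 1 = 2; pairing cost = +494 kJ/mol.
Net CFSE = -922 + 494 = -428 kJ/mol.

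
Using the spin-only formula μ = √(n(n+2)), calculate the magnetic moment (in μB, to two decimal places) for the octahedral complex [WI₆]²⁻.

2.83 μB

Each I⁻ contributes -1; 6 × (-1) = -6. With overall charge -2, W is in the +4 oxidation state.
W⁴⁺: group 6, so d-count = 6 − 4 = 2.
Configuration: t2g^2 e_g^0 → 2 unpaired electrons.
μ(spin-only) = √[2(2+2)] = √8 ≈ 2.83 μB.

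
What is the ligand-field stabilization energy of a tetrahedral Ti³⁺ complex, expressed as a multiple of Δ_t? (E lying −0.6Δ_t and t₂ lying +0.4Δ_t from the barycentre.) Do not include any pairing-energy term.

Group 4 minus oxidation state +3 gives a d¹ configuration for Ti³⁺.
Tetrahedral splitting is small, so the complex is high-spin.
Configuration: e¹ t₂⁰.
CFSE = 1(-0.6Δ_t) + 0(0.4Δ_t) = -0.6Δ_t + 0.0Δ_t = -0.6Δ_t.

-0.6 Δ_t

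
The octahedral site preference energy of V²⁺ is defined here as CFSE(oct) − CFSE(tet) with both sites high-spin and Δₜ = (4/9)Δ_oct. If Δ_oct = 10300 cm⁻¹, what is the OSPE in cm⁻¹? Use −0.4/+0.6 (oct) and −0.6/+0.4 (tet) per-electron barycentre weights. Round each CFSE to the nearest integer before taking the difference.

V sits in group 5; removing 2 electrons leaves V²⁺ with 5 − 2 = 3 d electrons.
Octahedral (high-spin): t2g^3 e_g^0, CFSE = 3(−0.4) + 0(+0.6) = -1.2Δ_oct = -1.2 × 10300 = -12360 cm⁻¹.
In a tetrahedral site the filling is e^2 t2^1: CFSE(tet) = -0.8Δₜ = -0.8 × (4/9)(10300) = -3662 cm⁻¹.
OSPE = CFSE(oct) − CFSE(tet) = -12360 − (-3662) = -8698 cm⁻¹.

-8698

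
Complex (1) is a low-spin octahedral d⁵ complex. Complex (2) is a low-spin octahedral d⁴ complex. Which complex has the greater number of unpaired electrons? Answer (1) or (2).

(2)

(1): t2g^5 e_g^0 → 1 unpaired.
(2): t₂g⁴ eg⁰ → 2 unpaired.
So (2) has more unpaired electrons.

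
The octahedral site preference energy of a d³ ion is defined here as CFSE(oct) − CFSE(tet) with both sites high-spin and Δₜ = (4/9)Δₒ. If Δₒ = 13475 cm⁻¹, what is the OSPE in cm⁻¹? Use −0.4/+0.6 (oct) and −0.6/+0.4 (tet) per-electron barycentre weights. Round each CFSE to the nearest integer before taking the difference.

-11379

Octahedral high-spin t₂g³ eg⁰: CFSE = -1.2 × 13475 = -16170 cm⁻¹.
Tetrahedral: e² t₂¹, CFSE = 2(−0.6) + 1(+0.4) = -0.8Δₜ = -0.8 × (4/9) × 13475 = -4791 cm⁻¹.
OSPE = CFSE(oct) − CFSE(tet) = -16170 − (-4791) = -11379 cm⁻¹.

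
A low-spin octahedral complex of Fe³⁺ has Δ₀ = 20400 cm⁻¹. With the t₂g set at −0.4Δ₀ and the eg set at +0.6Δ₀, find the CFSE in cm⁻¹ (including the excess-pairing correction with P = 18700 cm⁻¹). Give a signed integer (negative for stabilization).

-3400

Fe sits in group 8; removing 3 electrons leaves Fe³⁺ with 8 − 3 = 5 d electrons.
Configuration: t₂g⁵ eg⁰.
Orbital CFSE = 5(-0.4) + 0(0.6) = -2.0Δ₀ = -2.0 × 20400 = -40800 cm⁻¹.
Pairing penalty: 2 pairs vs 0 in the high-spin reference → 2 extra × P = 37400 cm⁻¹.
Net CFSE = -40800 + 37400 = -3400 cm⁻¹.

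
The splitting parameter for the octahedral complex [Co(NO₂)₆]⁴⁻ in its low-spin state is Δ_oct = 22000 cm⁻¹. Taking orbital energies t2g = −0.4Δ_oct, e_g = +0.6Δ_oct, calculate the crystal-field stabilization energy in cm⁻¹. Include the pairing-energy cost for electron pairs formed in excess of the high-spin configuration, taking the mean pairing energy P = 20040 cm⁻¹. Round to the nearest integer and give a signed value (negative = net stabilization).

Each NO₂⁻ contributes -1; 6 × (-1) = -6. With overall charge -4, Co is in the +2 oxidation state.
Group 9 minus oxidation state +2 gives a d⁷ configuration for Co²⁺.
Electron filling gives t2g^6 e_g^1.
The orbital stabilization is -1.8Δ_oct = -1.8 × 22000 = -39600 cm⁻¹.
Relative to high-spin t2g^5 e_g^2 (2 paired), the low-spin configuration has 1 additional pair, contributing +1 × 20040 = +20040 cm⁻¹.
Overall CFSE = -39600 + 20040 = -19560 cm⁻¹.

-19560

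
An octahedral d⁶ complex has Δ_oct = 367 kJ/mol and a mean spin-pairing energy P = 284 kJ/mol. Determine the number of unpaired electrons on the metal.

With Δ_oct > P the complex is low-spin.
That gives t₂g⁶ eg⁰.
Unpaired electrons: 0.

0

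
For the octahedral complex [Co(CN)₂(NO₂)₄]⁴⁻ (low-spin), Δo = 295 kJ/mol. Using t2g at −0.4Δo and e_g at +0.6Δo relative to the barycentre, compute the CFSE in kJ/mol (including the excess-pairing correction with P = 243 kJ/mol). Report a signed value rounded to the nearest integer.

Ligand charges: 2×(-1) from CN⁻ and 4×(-1) from NO₂⁻ sum to -6; with overall charge -4, Co is +2.
Co sits in group 9; removing 2 electrons leaves Co²⁺ with 9 − 2 = 7 d electrons.
Electron filling gives t2g^6 e_g^1.
The orbital stabilization is -1.8Δo = -1.8 × 295 = -531 kJ/mol.
Pairing penalty: 3 pairs vs 2 in the high-spin reference → 1 extra × P = 243 kJ/mol.
Overall CFSE = -531 + 243 = -288 kJ/mol.

-288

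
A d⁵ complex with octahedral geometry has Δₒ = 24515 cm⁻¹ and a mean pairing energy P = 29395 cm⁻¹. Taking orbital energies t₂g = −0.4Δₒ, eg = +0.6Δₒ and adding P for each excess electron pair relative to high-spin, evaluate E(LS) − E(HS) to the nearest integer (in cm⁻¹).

9760

In the high-spin limit (t₂g³ eg²) the orbital term is 0.0Δₒ = 0 cm⁻¹, with no excess pairing.
Low-spin: t₂g⁵ eg⁰, orbital CFSE = -2.0Δₒ = -49030 cm⁻¹; plus 2 excess pairs × P = +58790 cm⁻¹; total 9760 cm⁻¹.
Thus E(LS) − E(HS) = 9760 cm⁻¹.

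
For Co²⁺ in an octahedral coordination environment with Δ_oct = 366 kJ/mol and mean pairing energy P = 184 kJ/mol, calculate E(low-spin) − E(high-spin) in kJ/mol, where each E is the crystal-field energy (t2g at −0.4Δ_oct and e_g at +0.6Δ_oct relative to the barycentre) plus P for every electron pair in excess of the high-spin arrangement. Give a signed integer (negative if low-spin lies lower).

Co is in group 9, so Co²⁺ is d⁷ (9 − 2 = 7).
In the high-spin limit (t2g^5 e_g^2) the orbital term is -0.8Δ_oct = -293 kJ/mol, with no excess pairing.
Low-spin t2g^6 e_g^1 gives -1.8Δ_oct = -659 kJ/mol, but forming 1 extra pair costs 1P = 184 kJ/mol, so E(LS) = -659 + 184 = -475 kJ/mol.
E(LS) − E(HS) = -475 − (-293) = -182 kJ/mol.

-182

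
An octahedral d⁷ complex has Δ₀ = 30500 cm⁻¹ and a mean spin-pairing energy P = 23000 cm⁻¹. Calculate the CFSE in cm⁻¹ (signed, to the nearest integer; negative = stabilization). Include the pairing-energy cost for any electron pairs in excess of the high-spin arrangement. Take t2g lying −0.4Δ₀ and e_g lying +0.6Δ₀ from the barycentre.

Δ₀ > P, so pairing is preferred: the ground state is low-spin.
Filling d⁷ accordingly: t2g^6 e_g^1.
Orbital CFSE = -1.8Δ₀ = -1.8 × 30500 = -54900 cm⁻¹.
Excess pairs vs high-spin: 3 − 2 = 1; pairing cost = +23000 cm⁻¹.
Net CFSE = -54900 + 23000 = -31900 cm⁻¹.

-31900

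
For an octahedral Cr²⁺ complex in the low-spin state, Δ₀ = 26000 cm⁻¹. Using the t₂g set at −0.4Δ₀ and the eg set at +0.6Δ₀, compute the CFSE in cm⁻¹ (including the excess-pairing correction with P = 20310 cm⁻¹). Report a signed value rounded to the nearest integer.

-21290

Cr sits in group 6; removing 2 electrons leaves Cr²⁺ with 6 − 2 = 4 d electrons.
Electron filling gives t₂g⁴ eg⁰.
Orbital CFSE = 4(-0.4) + 0(0.6) = -1.6Δ₀ = -1.6 × 26000 = -41600 cm⁻¹.
Relative to high-spin t₂g³ eg¹ (0 paired), the low-spin configuration has 1 additional pair, contributing +1 × 20310 = +20310 cm⁻¹.
Net CFSE = -41600 + 20310 = -21290 cm⁻¹.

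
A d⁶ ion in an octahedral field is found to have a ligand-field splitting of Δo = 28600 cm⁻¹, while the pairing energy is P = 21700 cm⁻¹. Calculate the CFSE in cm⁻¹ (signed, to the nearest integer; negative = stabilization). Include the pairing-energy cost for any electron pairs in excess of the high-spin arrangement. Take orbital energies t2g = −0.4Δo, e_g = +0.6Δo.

With Δo > P the complex is low-spin.
That gives t2g^6 e_g^0.
Orbital CFSE = -2.4Δo = -2.4 × 28600 = -68640 cm⁻¹.
Excess pairs vs high-spin: 3 − 1 = 2; pairing cost = +43400 cm⁻¹.
Net CFSE = -68640 + 43400 = -25240 cm⁻¹.

-25240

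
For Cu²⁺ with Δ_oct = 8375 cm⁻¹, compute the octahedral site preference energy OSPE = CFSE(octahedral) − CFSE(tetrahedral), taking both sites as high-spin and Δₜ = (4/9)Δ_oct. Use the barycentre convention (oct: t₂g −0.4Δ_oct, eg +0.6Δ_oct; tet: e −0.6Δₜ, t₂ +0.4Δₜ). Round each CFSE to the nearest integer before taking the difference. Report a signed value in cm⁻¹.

Cu is in group 11, so Cu²⁺ is d⁹ (11 − 2 = 9).
Octahedral high-spin t₂g⁶ eg³: CFSE = -0.6 × 8375 = -5025 cm⁻¹.
Tetrahedral e⁴ t₂⁵ gives -0.4Δₜ = -0.4 × (4/9) × 8375 = -1489 cm⁻¹.
OSPE = CFSE(oct) − CFSE(tet) = -5025 − (-1489) = -3536 cm⁻¹.

-3536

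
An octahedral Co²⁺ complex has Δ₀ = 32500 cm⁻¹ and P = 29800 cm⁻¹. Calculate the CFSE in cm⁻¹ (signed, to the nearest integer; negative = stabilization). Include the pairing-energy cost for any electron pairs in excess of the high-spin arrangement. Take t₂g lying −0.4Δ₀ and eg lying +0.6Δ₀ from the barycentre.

-28700

Co²⁺: group 9, so d-count = 9 − 2 = 7.
With Δ₀ > P the complex is low-spin.
Filling d⁷ accordingly: t₂g⁶ eg¹.
Orbital CFSE = -1.8Δ₀ = -1.8 × 32500 = -58500 cm⁻¹.
Excess pairs vs high-spin: 3 − 2 = 1; pairing cost = +29800 cm⁻¹.
Net CFSE = -58500 + 29800 = -28700 cm⁻¹.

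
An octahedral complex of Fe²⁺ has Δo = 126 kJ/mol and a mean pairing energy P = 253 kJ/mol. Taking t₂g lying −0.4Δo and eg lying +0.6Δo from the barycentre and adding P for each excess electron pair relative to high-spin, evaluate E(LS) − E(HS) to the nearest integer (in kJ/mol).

Fe²⁺: group 8, so d-count = 8 − 2 = 6.
High-spin: t₂g⁴ eg², CFSE = -0.4Δo = -50 kJ/mol.
For low-spin the configuration is t₂g⁶ eg⁰: orbital energy -2.4 × 126 = -302 kJ/mol, and 2 additional pairs relative to high-spin add 506 kJ/mol, giving 204 kJ/mol.
E(LS) − E(HS) = 204 − (-50) = 254 kJ/mol.

254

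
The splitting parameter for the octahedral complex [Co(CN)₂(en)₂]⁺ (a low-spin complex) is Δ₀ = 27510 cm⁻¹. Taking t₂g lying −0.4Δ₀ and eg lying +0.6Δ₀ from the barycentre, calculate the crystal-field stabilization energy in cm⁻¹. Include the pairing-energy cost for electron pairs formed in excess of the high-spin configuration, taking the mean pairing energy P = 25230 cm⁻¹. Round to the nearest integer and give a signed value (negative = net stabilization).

-15564

Ligand charges: 2×(-1) from CN⁻ and 2×(+0) from en sum to -2; with overall charge +1, Co is +3.
Group 9 minus oxidation state +3 gives a d⁶ configuration for Co³⁺.
The d⁶ electrons fill as t₂g⁶ eg⁰.
The orbital stabilization is -2.4Δ₀ = -2.4 × 27510 = -66024 cm⁻¹.
Relative to high-spin t₂g⁴ eg² (1 paired), the low-spin configuration has 2 additional pairs, contributing +2 × 25230 = +50460 cm⁻¹.
Net CFSE = -66024 + 50460 = -15564 cm⁻¹.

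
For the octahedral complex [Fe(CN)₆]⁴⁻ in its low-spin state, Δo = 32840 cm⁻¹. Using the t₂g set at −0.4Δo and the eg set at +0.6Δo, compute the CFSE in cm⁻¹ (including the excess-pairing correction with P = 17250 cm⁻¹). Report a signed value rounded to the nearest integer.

-44316

Each CN⁻ contributes -1; 6 × (-1) = -6. With overall charge -4, Fe is in the +2 oxidation state.
Fe sits in group 8; removing 2 electrons leaves Fe²⁺ with 8 − 2 = 6 d electrons.
Electron filling gives t₂g⁶ eg⁰.
CFSE(orbital) = 6×(-0.4Δo) + 0×(0.6Δo) = -2.4Δo; with Δo = 32840 cm⁻¹ that is -78816 cm⁻¹.
High-spin d⁶ would be t₂g⁴ eg² with 1 pair; low-spin has 3, so 2 excess pairs cost +2P = +34500 cm⁻¹.
Overall CFSE = -78816 + 34500 = -44316 cm⁻¹.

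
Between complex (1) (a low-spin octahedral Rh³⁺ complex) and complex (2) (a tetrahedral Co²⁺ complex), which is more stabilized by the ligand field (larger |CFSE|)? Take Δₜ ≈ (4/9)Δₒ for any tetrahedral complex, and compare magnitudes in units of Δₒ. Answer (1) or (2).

(1)

(1): Rh³⁺: group 9, so d-count = 9 − 3 = 6; t₂g⁶ eg⁰, CFSE = -2.4Δₒ.
(2): Co is in group 9, so Co²⁺ is d⁷ (9 − 2 = 7); Tetrahedral fields are weak (Δₜ ≈ 4/9 Δₒ), so electrons fill high-spin; e^4 t2^3, CFSE = -1.2Δₜ ≈ -0.53Δₒ.
So (1) has the larger |CFSE|.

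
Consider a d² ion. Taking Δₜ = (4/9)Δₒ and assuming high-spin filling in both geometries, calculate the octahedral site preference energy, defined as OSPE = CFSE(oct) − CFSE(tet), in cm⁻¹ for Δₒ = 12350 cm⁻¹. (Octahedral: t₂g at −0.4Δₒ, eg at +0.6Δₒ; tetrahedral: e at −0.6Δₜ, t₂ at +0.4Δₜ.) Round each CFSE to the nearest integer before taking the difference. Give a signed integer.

-3293

In an octahedral site d² (HS) is t2g^2 e_g^0, giving CFSE(oct) = -0.8Δₒ = -9880 cm⁻¹.
Tetrahedral: e^2 t2^0, CFSE = 2(−0.6) + 0(+0.4) = -1.2Δₜ = -1.2 × (4/9) × 12350 = -6587 cm⁻¹.
OSPE = -9880 − (-6587) = -3293 cm⁻¹.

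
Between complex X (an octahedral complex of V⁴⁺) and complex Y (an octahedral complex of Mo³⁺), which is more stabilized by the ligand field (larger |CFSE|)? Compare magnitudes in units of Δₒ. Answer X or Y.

Y

X: Group 5 minus oxidation state +4 gives a d¹ configuration for V⁴⁺; For octahedral d¹ the high- and low-spin configurations coincide; t₂g¹ eg⁰, CFSE = -0.4Δₒ.
Y: Mo³⁺: group 6, so d-count = 6 − 3 = 3; t₂g³ eg⁰, CFSE = -1.2Δₒ.
So Y has the larger |CFSE|.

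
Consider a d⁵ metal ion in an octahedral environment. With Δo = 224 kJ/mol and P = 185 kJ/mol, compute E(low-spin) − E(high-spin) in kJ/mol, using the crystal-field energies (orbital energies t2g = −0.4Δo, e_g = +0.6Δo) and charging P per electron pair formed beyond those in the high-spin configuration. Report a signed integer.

-78

High-spin: t2g^3 e_g^2, CFSE = 0.0Δo = 0 kJ/mol.
Low-spin t2g^5 e_g^0 gives -2.0Δo = -448 kJ/mol, but forming 2 extra pairs costs 2P = 370 kJ/mol, so E(LS) = -448 + 370 = -78 kJ/mol.
E(LS) − E(HS) = -78 − (0) = -78 kJ/mol.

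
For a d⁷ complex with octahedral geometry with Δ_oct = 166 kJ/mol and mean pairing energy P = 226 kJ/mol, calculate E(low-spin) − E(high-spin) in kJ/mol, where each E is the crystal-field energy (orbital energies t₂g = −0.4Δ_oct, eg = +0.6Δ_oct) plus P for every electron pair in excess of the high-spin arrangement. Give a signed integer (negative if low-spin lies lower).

High-spin: t₂g⁵ eg², CFSE = -0.8Δ_oct = -133 kJ/mol.
For low-spin the configuration is t₂g⁶ eg¹: orbital energy -1.8 × 166 = -299 kJ/mol, and 1 additional pair relative to high-spin adds 226 kJ/mol, giving -73 kJ/mol.
E(LS) − E(HS) = -73 − (-133) = 60 kJ/mol.

60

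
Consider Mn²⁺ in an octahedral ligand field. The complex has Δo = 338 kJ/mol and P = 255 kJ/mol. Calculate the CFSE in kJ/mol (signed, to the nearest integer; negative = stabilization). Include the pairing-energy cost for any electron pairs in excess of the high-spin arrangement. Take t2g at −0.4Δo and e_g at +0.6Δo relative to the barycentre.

-166

Mn is in group 7, so Mn²⁺ is d⁵ (7 − 2 = 5).
With Δo > P the complex is low-spin.
Configuration: t2g^5 e_g^0.
Orbital CFSE = -2.0Δo = -2.0 × 338 = -676 kJ/mol.
Excess pairs vs high-spin: 2 − 0 = 2; pairing cost = +510 kJ/mol.
Net CFSE = -676 + 510 = -166 kJ/mol.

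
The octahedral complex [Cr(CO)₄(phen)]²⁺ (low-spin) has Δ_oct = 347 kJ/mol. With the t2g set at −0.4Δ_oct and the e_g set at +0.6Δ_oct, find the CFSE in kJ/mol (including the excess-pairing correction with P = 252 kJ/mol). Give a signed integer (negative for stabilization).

Ligand charges: 4×(+0) from CO and 1×(+0) from phen sum to +0; with overall charge +2, Cr is +2.
Cr²⁺: group 6, so d-count = 6 − 2 = 4.
Electron filling gives t2g^4 e_g^0.
Orbital CFSE = 4(-0.4) + 0(0.6) = -1.6Δ_oct = -1.6 × 347 = -555 kJ/mol.
Pairing penalty: 1 pair vs 0 in the high-spin reference → 1 extra × P = 252 kJ/mol.
Net CFSE = -555 + 252 = -303 kJ/mol.

-303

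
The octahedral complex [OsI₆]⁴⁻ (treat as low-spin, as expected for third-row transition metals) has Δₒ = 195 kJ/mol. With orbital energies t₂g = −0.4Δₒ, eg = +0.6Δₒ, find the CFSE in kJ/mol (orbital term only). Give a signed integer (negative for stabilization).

Each I⁻ contributes -1; 6 × (-1) = -6. With overall charge -4, Os is in the +2 oxidation state.
Os²⁺: group 8, so d-count = 8 − 2 = 6.
Configuration: t₂g⁶ eg⁰.
CFSE(orbital) = 6×(-0.4Δₒ) + 0×(0.6Δₒ) = -2.4Δₒ; with Δₒ = 195 kJ/mol that is -468 kJ/mol.

-468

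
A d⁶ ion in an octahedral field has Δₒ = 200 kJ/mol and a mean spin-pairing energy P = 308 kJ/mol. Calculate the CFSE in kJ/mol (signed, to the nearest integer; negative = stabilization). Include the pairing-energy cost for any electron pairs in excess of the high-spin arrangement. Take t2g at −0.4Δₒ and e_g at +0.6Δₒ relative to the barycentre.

-80

With Δₒ < P the complex is high-spin.
Filling d⁶ accordingly: t2g^4 e_g^2.
Orbital CFSE = -0.4Δₒ = -0.4 × 200 = -80 kJ/mol.
High-spin has no excess pairs, so no pairing correction applies.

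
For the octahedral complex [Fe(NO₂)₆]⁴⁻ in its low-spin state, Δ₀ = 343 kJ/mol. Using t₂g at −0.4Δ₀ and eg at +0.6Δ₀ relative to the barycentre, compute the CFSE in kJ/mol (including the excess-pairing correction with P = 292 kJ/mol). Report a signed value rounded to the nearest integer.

Each NO₂⁻ contributes -1; 6 × (-1) = -6. With overall charge -4, Fe is in the +2 oxidation state.
Fe is in group 8, so Fe²⁺ is d⁶ (8 − 2 = 6).
Electron filling gives t₂g⁶ eg⁰.
The orbital stabilization is -2.4Δ₀ = -2.4 × 343 = -823 kJ/mol.
High-spin d⁶ would be t₂g⁴ eg² with 1 pair; low-spin has 3, so 2 excess pairs cost +2P = +584 kJ/mol.
Net CFSE = -823 + 584 = -239 kJ/mol.

-239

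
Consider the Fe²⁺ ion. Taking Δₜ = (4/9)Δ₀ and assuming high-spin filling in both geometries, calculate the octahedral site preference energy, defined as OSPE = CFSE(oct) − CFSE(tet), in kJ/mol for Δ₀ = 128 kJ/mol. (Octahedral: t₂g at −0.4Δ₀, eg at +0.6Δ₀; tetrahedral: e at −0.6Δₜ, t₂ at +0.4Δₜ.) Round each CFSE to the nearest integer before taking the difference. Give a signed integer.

Fe sits in group 8; removing 2 electrons leaves Fe²⁺ with 8 − 2 = 6 d electrons.
Octahedral (high-spin): t₂g⁴ eg², CFSE = 4(−0.4) + 2(+0.6) = -0.4Δ₀ = -0.4 × 128 = -51 kJ/mol.
Tetrahedral e³ t₂³ gives -0.6Δₜ = -0.6 × (4/9) × 128 = -34 kJ/mol.
OSPE = CFSE(oct) − CFSE(tet) = -51 − (-34) = -17 kJ/mol.

-17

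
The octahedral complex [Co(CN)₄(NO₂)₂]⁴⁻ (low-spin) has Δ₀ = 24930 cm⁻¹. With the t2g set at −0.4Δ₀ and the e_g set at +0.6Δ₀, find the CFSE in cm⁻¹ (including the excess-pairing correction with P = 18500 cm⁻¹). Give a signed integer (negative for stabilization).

Ligand charges: 4×(-1) from CN⁻ and 2×(-1) from NO₂⁻ sum to -6; with overall charge -4, Co is +2.
Co is in group 9, so Co²⁺ is d⁷ (9 − 2 = 7).
Configuration: t2g^6 e_g^1.
The orbital stabilization is -1.8Δ₀ = -1.8 × 24930 = -44874 cm⁻¹.
Relative to high-spin t2g^5 e_g^2 (2 paired), the low-spin configuration has 1 additional pair, contributing +1 × 18500 = +18500 cm⁻¹.
Combining: -44874 + 18500 = -26374 cm⁻¹.

-26374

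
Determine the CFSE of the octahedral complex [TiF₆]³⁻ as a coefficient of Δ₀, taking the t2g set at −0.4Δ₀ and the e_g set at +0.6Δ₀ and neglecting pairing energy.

Each F⁻ contributes -1; 6 × (-1) = -6. With overall charge -3, Ti is in the +3 oxidation state.
Ti³⁺: group 4, so d-count = 4 − 3 = 1.
Configuration: t2g^1 e_g^0.
CFSE = 1(-0.4Δ₀) + 0(0.6Δ₀) = -0.4Δ₀ + 0.0Δ₀ = -0.4Δ₀.

-0.4 Δ₀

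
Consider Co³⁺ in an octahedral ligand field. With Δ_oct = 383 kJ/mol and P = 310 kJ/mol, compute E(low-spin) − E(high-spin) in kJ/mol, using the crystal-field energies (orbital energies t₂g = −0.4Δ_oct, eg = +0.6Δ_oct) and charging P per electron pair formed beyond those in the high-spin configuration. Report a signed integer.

Co is in group 9, so Co³⁺ is d⁶ (9 − 3 = 6).
High-spin d⁶ fills as t₂g⁴ eg² with CFSE 4(−0.4) + 2(+0.6) = -0.4Δ_oct = -153 kJ/mol.
For low-spin the configuration is t₂g⁶ eg⁰: orbital energy -2.4 × 383 = -919 kJ/mol, and 2 additional pairs relative to high-spin add 620 kJ/mol, giving -299 kJ/mol.
The difference is -299 − (-153) = -146 kJ/mol, so low-spin lies lower.

-146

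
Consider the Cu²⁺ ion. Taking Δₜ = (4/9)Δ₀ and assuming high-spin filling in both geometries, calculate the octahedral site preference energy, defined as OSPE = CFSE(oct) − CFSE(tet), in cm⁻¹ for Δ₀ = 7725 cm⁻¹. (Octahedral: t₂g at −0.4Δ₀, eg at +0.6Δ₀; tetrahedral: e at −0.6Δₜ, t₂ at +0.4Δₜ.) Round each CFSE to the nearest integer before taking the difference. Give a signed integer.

Cu is in group 11, so Cu²⁺ is d⁹ (11 − 2 = 9).
In an octahedral site d⁹ (HS) is t₂g⁶ eg³, giving CFSE(oct) = -0.6Δ₀ = -4635 cm⁻¹.
In a tetrahedral site the filling is e⁴ t₂⁵: CFSE(tet) = -0.4Δₜ = -0.4 × (4/9)(7725) = -1373 cm⁻¹.
Subtracting, OSPE = -4635 − (-1373) = -3262 cm⁻¹.

-3262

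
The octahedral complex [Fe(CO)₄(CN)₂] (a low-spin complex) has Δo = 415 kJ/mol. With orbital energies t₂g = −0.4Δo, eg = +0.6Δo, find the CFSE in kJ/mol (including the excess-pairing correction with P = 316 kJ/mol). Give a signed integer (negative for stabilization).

-364

Ligand charges: 4×(+0) from CO and 2×(-1) from CN⁻ sum to -2; with overall charge +0, Fe is +2.
Group 8 minus oxidation state +2 gives a d⁶ configuration for Fe²⁺.
Electron filling gives t₂g⁶ eg⁰.
Orbital CFSE = 6(-0.4) + 0(0.6) = -2.4Δo = -2.4 × 415 = -996 kJ/mol.
High-spin d⁶ would be t₂g⁴ eg² with 1 pair; low-spin has 3, so 2 excess pairs cost +2P = +632 kJ/mol.
Net CFSE = -996 + 632 = -364 kJ/mol.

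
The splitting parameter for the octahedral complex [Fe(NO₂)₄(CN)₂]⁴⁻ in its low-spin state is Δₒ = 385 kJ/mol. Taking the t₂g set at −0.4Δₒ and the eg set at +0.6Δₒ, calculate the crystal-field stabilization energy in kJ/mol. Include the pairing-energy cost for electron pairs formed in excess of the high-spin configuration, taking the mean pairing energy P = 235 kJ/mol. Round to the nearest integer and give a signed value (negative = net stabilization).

Ligand charges: 4×(-1) from NO₂⁻ and 2×(-1) from CN⁻ sum to -6; with overall charge -4, Fe is +2.
Fe is in group 8, so Fe²⁺ is d⁶ (8 − 2 = 6).
Configuration: t₂g⁶ eg⁰.
Orbital CFSE = 6(-0.4) + 0(0.6) = -2.4Δₒ = -2.4 × 385 = -924 kJ/mol.
High-spin d⁶ would be t₂g⁴ eg² with 1 pair; low-spin has 3, so 2 excess pairs cost +2P = +470 kJ/mol.
Overall CFSE = -924 + 470 = -454 kJ/mol.

-454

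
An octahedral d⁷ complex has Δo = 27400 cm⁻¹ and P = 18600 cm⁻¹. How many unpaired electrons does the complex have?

Here Δo > P (27400 > 18600), so the low-spin state is favoured.
Configuration: t₂g⁶ eg¹.
Unpaired electrons: 1.

1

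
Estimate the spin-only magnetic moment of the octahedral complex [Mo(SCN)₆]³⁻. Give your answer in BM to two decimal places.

Each SCN⁻ contributes -1; 6 × (-1) = -6. With overall charge -3, Mo is in the +3 oxidation state.
Mo sits in group 6; removing 3 electrons leaves Mo³⁺ with 6 − 3 = 3 d electrons.
For octahedral d³ the high- and low-spin configurations coincide.
Configuration: t2g^3 e_g^0 → 3 unpaired electrons.
μ(spin-only) = √[3(3+2)] = √15 ≈ 3.87 BM.

3.87 BM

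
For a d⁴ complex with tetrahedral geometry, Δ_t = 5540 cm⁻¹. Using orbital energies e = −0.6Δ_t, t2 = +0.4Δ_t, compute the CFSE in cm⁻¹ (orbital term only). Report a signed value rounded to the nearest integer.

-2216

With tetrahedral geometry the complex is necessarily high-spin.
The d⁴ electrons fill as e^2 t2^2.
CFSE(orbital) = 2×(-0.6Δ_t) + 2×(0.4Δ_t) = -0.4Δ_t; with Δ_t = 5540 cm⁻¹ that is -2216 cm⁻¹.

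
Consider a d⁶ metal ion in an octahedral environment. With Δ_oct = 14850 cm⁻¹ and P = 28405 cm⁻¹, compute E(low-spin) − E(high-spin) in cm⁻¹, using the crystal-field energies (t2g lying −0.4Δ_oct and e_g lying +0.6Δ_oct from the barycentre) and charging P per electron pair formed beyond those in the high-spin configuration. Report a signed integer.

27110

High-spin: t2g^4 e_g^2, CFSE = -0.4Δ_oct = -5940 cm⁻¹.
Low-spin: t2g^6 e_g^0, orbital CFSE = -2.4Δ_oct = -35640 cm⁻¹; plus 2 excess pairs × P = +56810 cm⁻¹; total 21170 cm⁻¹.
E(LS) − E(HS) = 21170 − (-5940) = 27110 cm⁻¹.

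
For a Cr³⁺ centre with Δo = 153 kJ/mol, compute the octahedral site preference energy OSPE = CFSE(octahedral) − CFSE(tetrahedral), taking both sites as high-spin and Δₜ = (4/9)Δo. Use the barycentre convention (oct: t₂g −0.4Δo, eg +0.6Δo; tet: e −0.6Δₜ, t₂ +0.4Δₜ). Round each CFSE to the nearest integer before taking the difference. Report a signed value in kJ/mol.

Cr is in group 6, so Cr³⁺ is d³ (6 − 3 = 3).
Octahedral (high-spin): t₂g³ eg⁰, CFSE = 3(−0.4) + 0(+0.6) = -1.2Δo = -1.2 × 153 = -184 kJ/mol.
In a tetrahedral site the filling is e² t₂¹: CFSE(tet) = -0.8Δₜ = -0.8 × (4/9)(153) = -54 kJ/mol.
Subtracting, OSPE = -184 − (-54) = -130 kJ/mol.

-130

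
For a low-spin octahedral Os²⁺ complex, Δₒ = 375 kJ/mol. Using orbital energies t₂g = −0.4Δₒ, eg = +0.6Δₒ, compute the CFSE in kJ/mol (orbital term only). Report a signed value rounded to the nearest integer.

Os²⁺: group 8, so d-count = 8 − 2 = 6.
Configuration: t₂g⁶ eg⁰.
CFSE(orbital) = 6×(-0.4Δₒ) + 0×(0.6Δₒ) = -2.4Δₒ; with Δₒ = 375 kJ/mol that is -900 kJ/mol.

-900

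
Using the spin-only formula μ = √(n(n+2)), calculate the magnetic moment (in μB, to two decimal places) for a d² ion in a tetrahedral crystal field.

Tetrahedral splitting is small, so the complex is high-spin.
Configuration: e² t₂⁰ → 2 unpaired electrons.
μ(spin-only) = √[2(2+2)] = √8 ≈ 2.83 μB.

2.83 μB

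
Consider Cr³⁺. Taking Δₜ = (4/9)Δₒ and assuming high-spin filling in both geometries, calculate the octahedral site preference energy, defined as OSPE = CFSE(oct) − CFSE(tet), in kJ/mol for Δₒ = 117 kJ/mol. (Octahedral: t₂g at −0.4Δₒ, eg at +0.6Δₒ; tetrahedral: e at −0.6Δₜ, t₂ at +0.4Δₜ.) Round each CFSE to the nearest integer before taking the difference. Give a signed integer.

-98

Cr is in group 6, so Cr³⁺ is d³ (6 − 3 = 3).
Octahedral (high-spin): t2g^3 e_g^0, CFSE = 3(−0.4) + 0(+0.6) = -1.2Δₒ = -1.2 × 117 = -140 kJ/mol.
In a tetrahedral site the filling is e^2 t2^1: CFSE(tet) = -0.8Δₜ = -0.8 × (4/9)(117) = -42 kJ/mol.
OSPE = CFSE(oct) − CFSE(tet) = -140 − (-42) = -98 kJ/mol.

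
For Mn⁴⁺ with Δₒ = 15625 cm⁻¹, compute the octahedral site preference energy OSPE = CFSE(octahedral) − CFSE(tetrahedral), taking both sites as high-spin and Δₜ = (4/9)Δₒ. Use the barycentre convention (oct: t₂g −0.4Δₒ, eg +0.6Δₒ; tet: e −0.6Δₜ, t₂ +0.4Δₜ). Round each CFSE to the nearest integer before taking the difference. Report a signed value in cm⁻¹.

Mn is in group 7, so Mn⁴⁺ is d³ (7 − 4 = 3).
Octahedral (high-spin): t₂g³ eg⁰, CFSE = 3(−0.4) + 0(+0.6) = -1.2Δₒ = -1.2 × 15625 = -18750 cm⁻¹.
In a tetrahedral site the filling is e² t₂¹: CFSE(tet) = -0.8Δₜ = -0.8 × (4/9)(15625) = -5556 cm⁻¹.
OSPE = CFSE(oct) − CFSE(tet) = -18750 − (-5556) = -13194 cm⁻¹.

-13194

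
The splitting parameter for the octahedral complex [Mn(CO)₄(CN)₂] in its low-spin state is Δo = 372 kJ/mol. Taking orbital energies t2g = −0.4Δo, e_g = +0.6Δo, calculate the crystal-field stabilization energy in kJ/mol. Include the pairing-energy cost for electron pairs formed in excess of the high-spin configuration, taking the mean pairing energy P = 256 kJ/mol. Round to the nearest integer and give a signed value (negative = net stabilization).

-232

Ligand charges: 4×(+0) from CO and 2×(-1) from CN⁻ sum to -2; with overall charge +0, Mn is +2.
Mn²⁺: group 7, so d-count = 7 − 2 = 5.
Electron filling gives t2g^5 e_g^0.
The orbital stabilization is -2.0Δo = -2.0 × 372 = -744 kJ/mol.
Pairing penalty: 2 pairs vs 0 in the high-spin reference → 2 extra × P = 512 kJ/mol.
Overall CFSE = -744 + 512 = -232 kJ/mol.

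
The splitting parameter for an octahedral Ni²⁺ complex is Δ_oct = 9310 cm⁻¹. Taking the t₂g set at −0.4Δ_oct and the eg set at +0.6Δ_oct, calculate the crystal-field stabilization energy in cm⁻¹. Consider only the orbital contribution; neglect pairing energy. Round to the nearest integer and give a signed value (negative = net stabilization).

Group 10 minus oxidation state +2 gives a d⁸ configuration for Ni²⁺.
For octahedral d⁸ the high- and low-spin configurations coincide.
The d⁸ electrons fill as t₂g⁶ eg².
CFSE(orbital) = 6×(-0.4Δ_oct) + 2×(0.6Δ_oct) = -1.2Δ_oct; with Δ_oct = 9310 cm⁻¹ that is -11172 cm⁻¹.

-11172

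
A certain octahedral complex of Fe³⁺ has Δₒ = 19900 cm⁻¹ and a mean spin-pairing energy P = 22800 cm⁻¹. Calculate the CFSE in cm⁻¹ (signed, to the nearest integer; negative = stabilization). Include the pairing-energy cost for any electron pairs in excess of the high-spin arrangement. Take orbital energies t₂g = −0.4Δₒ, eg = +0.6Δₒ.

0

Fe³⁺: group 8, so d-count = 8 − 3 = 5.
Here Δₒ < P (19900 < 22800), so the high-spin state is favoured.
Filling d⁵ accordingly: t₂g³ eg².
Orbital CFSE = 0.0Δₒ = 0.0 × 19900 = 0 cm⁻¹.
High-spin has no excess pairs, so no pairing correction applies.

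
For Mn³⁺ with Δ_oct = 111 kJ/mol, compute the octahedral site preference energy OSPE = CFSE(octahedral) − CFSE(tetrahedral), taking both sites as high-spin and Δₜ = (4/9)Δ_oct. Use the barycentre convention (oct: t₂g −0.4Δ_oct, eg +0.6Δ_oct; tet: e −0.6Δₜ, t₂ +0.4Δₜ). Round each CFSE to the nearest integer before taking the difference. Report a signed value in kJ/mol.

Mn³⁺: group 7, so d-count = 7 − 3 = 4.
Octahedral (high-spin): t2g^3 e_g^1, CFSE = 3(−0.4) + 1(+0.6) = -0.6Δ_oct = -0.6 × 111 = -67 kJ/mol.
Tetrahedral: e^2 t2^2, CFSE = 2(−0.6) + 2(+0.4) = -0.4Δₜ = -0.4 × (4/9) × 111 = -20 kJ/mol.
Subtracting, OSPE = -67 − (-20) = -47 kJ/mol.

-47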